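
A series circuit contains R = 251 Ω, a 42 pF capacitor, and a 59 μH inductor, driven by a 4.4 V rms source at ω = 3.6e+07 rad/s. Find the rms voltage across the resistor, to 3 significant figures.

X_L = ωL = 2120 Ω
X_C = 1/(ωC) = 661 Ω
Net reactance X = X_L − X_C = 1460 Ω
Z = 251 + j1460 Ω
|Z| = √(251² + 1460²) = 1480 Ω
I = V/|Z| = 2.96 mA
V_R = I·|Z_R| = 0.00296 × 251 = 0.744 V

0.744 V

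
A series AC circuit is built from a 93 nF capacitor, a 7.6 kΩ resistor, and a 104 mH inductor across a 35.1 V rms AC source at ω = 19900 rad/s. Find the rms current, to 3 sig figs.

4.53 mA

X_L = ωL = 2070 Ω
X_C = 1/(ωC) = 540 Ω
Net reactance X = X_L − X_C = 1530 Ω
Z = 7600 + j1530 Ω
|Z| = √(7600² + 1530²) = 7750 Ω
I = V/|Z| = 35.1/7750 = 4.53 mA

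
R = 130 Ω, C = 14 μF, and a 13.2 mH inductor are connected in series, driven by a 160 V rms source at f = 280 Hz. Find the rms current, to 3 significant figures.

ω = 2πf = 1759 rad/s
X_L = ωL = 23.2 Ω
X_C = 1/(ωC) = 40.6 Ω
Net reactance X = X_L − X_C = -17.4 Ω
Z = 130 − j17.4 Ω
|Z| = √(130² + 17.4²) = 131 Ω
I = V/|Z| = 160/131 = 1.22 A

1.22 A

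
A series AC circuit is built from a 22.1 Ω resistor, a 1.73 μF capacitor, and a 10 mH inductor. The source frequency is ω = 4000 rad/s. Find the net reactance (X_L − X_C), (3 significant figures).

X_L = ωL = 40.0 Ω
X_C = 1/(ωC) = 145 Ω
X = 40.0 − 145 = -105 Ω

-105 Ω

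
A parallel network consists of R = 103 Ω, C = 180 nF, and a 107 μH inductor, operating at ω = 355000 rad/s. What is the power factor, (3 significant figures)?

0.250

X_L = ωL = 38.0 Ω
X_C = 1/(ωC) = 15.6 Ω
Parallel: admittances add. Y = 1/R + 1/(jωL) + jωC
Y = (0.00971 + j0.0376) S
|Y| = 0.0388 S → |Z| = 1/|Y| = 25.8 Ω, ∠Z = −∠Y = -75.5°
cos φ = cos(-75.5°) = 0.250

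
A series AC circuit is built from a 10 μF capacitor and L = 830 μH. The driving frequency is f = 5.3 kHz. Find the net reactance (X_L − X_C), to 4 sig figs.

ω = 2πf = 33300 rad/s
X_L = ωL = 27.64 Ω
X_C = 1/(ωC) = 3.003 Ω
X = 27.64 − 3.003 = 24.64 Ω

24.64 Ω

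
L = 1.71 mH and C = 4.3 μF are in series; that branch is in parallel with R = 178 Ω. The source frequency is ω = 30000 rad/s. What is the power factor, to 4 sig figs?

0.2376

X_L = ωL = 51.30 Ω
X_C = 1/(ωC) = 7.752 Ω
Branch 1: Z₁ = R = 178.0 Ω
Branch 2 (series LC): Z₂ = j(X_L − X_C) = j43.55 Ω
Parallel: Z = Z₁Z₂/(Z₁+Z₂), |Z| = 42.30 Ω, ∠Z = 76.25°
cos φ = cos(76.25°) = 0.2376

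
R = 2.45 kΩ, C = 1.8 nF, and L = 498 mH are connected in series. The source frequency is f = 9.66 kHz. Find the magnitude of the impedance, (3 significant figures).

ω = 2πf = 60700 rad/s
X_L = ωL = 30200 Ω
X_C = 1/(ωC) = 9150 Ω
Net reactance X = X_L − X_C = 21100 Ω
Z = 2450 + j21100 Ω
|Z| = √(2450² + 21100²) = 21200 Ω

21200 Ω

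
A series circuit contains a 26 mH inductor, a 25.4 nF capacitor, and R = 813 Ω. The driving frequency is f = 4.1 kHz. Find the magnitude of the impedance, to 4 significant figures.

1182 Ω

ω = 2πf = 25760 rad/s
X_L = ωL = 669.8 Ω
X_C = 1/(ωC) = 1528 Ω
Net reactance X = X_L − X_C = -858.5 Ω
Z = 813.0 − j858.5 Ω
|Z| = √(813.0² + 858.5²) = 1182 Ω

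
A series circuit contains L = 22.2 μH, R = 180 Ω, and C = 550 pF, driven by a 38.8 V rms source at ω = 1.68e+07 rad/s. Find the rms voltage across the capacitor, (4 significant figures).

X_L = ωL = 373.0 Ω
X_C = 1/(ωC) = 108.2 Ω
Net reactance X = X_L − X_C = 264.7 Ω
Z = 180.0 + j264.7 Ω
|Z| = √(180.0² + 264.7²) = 320.1 Ω
I = V/|Z| = 121.2 mA
V_C = I·|Z_C| = 0.1212 × 108.2 = 13.12 V

13.12 V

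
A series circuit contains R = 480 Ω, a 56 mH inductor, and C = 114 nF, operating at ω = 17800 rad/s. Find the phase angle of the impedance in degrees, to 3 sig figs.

X_L = ωL = 997 Ω
X_C = 1/(ωC) = 493 Ω
Net reactance X = X_L − X_C = 504 Ω
Z = 480 + j504 Ω
|Z| = √(480² + 504²) = 696 Ω
∠Z = arctan(504/480) = 46.4°

46.4°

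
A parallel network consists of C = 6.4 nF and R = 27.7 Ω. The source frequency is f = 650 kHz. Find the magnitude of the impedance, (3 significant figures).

ω = 2πf = 4.084e+06 rad/s
X_C = 1/(ωC) = 38.3 Ω
Parallel: admittances add. Y = 1/R + jωC
Y = (0.0361 + j0.0261) S
|Y| = 0.0446 S → |Z| = 1/|Y| = 22.4 Ω, ∠Z = −∠Y = -35.9°

22.4 Ω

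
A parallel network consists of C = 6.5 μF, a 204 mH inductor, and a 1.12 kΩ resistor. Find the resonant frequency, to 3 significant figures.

138 Hz

ω₀ = 1/√(LC) = 1/√(0.204 × 6.5e-06) = 868.4 rad/s
f₀ = ω₀/(2π) = 138 Hz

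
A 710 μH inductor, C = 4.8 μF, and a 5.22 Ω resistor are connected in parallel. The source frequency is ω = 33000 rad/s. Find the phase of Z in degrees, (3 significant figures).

-31.1°

X_L = ωL = 23.4 Ω
X_C = 1/(ωC) = 6.31 Ω
Parallel: admittances add. Y = 1/R + 1/(jωL) + jωC
Y = (0.192 + j0.116) S
|Y| = 0.224 S → |Z| = 1/|Y| = 4.47 Ω, ∠Z = −∠Y = -31.1°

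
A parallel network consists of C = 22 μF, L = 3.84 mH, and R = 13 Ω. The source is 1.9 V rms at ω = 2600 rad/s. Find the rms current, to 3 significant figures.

X_L = ωL = 9.98 Ω
X_C = 1/(ωC) = 17.5 Ω
Parallel: admittances add. Y = 1/R + 1/(jωL) + jωC
Y = (0.0769 − j0.0430) S
|Y| = 0.0881 S → |Z| = 1/|Y| = 11.3 Ω, ∠Z = −∠Y = 29.2°
I = V/|Z| = 1.9/11.3 = 167 mA

167 mA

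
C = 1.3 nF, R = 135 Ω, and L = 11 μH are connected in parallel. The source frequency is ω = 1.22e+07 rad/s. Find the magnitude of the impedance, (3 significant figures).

89.2 Ω

X_L = ωL = 134 Ω
X_C = 1/(ωC) = 63.1 Ω
Parallel: admittances add. Y = 1/R + 1/(jωL) + jωC
Y = (0.00741 + j0.00841) S
|Y| = 0.0112 S → |Z| = 1/|Y| = 89.2 Ω, ∠Z = −∠Y = -48.6°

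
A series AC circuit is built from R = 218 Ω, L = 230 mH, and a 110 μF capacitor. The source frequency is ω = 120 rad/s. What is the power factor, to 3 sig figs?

0.976

X_L = ωL = 27.6 Ω
X_C = 1/(ωC) = 75.8 Ω
Net reactance X = X_L − X_C = -48.2 Ω
Z = 218 − j48.2 Ω
|Z| = √(218² + 48.2²) = 223 Ω
∠Z = arctan(-48.2/218) = -12.5°
cos φ = cos(-12.5°) = 0.976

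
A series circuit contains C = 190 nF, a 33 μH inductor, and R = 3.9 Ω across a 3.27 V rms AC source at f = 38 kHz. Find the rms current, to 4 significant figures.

222.6 mA

ω = 2πf = 238800 rad/s
X_L = ωL = 7.879 Ω
X_C = 1/(ωC) = 22.04 Ω
Net reactance X = X_L − X_C = -14.16 Ω
Z = 3.900 − j14.16 Ω
|Z| = √(3.900² + 14.16²) = 14.69 Ω
I = V/|Z| = 3.27/14.69 = 222.6 mA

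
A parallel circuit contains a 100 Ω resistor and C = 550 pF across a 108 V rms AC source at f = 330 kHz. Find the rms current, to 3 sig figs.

ω = 2πf = 2.073e+06 rad/s
X_C = 1/(ωC) = 877 Ω
Parallel: admittances add. Y = 1/R + jωC
Y = (0.0100 + j0.00114) S
|Y| = 0.0101 S → |Z| = 1/|Y| = 99.4 Ω, ∠Z = −∠Y = -6.51°
I = V/|Z| = 108/99.4 = 1.09 A

1.09 A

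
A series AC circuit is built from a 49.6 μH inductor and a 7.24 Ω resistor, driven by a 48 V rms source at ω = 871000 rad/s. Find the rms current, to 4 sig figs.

X_L = ωL = 43.20 Ω
Z = 7.240 + j43.20 Ω
|Z| = √(7.240² + 43.20²) = 43.80 Ω
I = V/|Z| = 48/43.80 = 1.096 A

1.096 A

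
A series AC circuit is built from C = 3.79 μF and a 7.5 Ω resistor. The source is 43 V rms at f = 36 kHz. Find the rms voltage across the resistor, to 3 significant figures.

42.5 V

ω = 2πf = 226200 rad/s
X_C = 1/(ωC) = 1.17 Ω
Z = 7.50 − j1.17 Ω
|Z| = √(7.50² + 1.17²) = 7.59 Ω
I = V/|Z| = 5.67 A
V_R = I·|Z_R| = 5.67 × 7.50 = 42.5 V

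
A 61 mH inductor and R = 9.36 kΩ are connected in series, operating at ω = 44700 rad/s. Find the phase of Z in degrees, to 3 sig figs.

16.2°

X_L = ωL = 2730 Ω
Z = 9360 + j2730 Ω
|Z| = √(9360² + 2730²) = 9750 Ω
∠Z = arctan(2730/9360) = 16.2°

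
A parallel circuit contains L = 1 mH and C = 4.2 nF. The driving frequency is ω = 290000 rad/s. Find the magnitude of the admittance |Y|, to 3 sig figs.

X_L = ωL = 290 Ω
X_C = 1/(ωC) = 821 Ω
Parallel: admittances add. Y = 1/(jωL) + jωC
Y = (0 − j0.00223) S
|Y| = 0.00223 S → |Z| = 1/|Y| = 448 Ω, ∠Z = −∠Y = 90.0°

2.23 mS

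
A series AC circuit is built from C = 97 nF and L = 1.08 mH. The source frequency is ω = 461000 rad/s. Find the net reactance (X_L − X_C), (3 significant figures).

476 Ω

X_L = ωL = 498 Ω
X_C = 1/(ωC) = 22.4 Ω
X = 498 − 22.4 = 476 Ω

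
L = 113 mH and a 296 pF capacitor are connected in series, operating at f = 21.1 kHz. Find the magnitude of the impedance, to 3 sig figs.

10500 Ω

ω = 2πf = 132600 rad/s
X_L = ωL = 15000 Ω
X_C = 1/(ωC) = 25500 Ω
Net reactance X = X_L − X_C = -10500 Ω
Z = − j10500 Ω
|Z| = √(0² + 10500²) = 10500 Ω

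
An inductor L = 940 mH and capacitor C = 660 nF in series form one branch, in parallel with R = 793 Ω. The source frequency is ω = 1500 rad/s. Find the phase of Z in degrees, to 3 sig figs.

63.2°

X_L = ωL = 1410 Ω
X_C = 1/(ωC) = 1010 Ω
Branch 1: Z₁ = R = 793 Ω
Branch 2 (series LC): Z₂ = j(X_L − X_C) = j400 Ω
Parallel: Z = Z₁Z₂/(Z₁+Z₂), |Z| = 357 Ω, ∠Z = 63.2°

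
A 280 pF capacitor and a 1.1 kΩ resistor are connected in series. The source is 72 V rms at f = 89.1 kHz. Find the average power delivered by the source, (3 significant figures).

ω = 2πf = 559800 rad/s
X_C = 1/(ωC) = 6380 Ω
Z = 1100 − j6380 Ω
|Z| = √(1100² + 6380²) = 6470 Ω
∠Z = arctan(-6380/1100) = -80.2°
I = V/|Z| = 11.1 mA
P = VI cos φ = 72 × 0.0111 × cos(-80.2°) = 136 mW

136 mW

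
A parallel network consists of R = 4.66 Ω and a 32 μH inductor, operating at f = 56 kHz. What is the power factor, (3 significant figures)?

0.924

ω = 2πf = 351900 rad/s
X_L = ωL = 11.3 Ω
Parallel: admittances add. Y = 1/R + 1/(jωL)
Y = (0.215 − j0.0888) S
|Y| = 0.232 S → |Z| = 1/|Y| = 4.31 Ω, ∠Z = −∠Y = 22.5°
cos φ = cos(22.5°) = 0.924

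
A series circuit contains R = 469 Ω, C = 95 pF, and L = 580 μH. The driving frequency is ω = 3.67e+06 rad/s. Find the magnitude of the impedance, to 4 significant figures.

X_L = ωL = 2129 Ω
X_C = 1/(ωC) = 2868 Ω
Net reactance X = X_L − X_C = -739.6 Ω
Z = 469.0 − j739.6 Ω
|Z| = √(469.0² + 739.6²) = 875.8 Ω

875.8 Ω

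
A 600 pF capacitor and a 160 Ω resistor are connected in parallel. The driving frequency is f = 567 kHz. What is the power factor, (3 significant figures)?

ω = 2πf = 3.563e+06 rad/s
X_C = 1/(ωC) = 468 Ω
Parallel: admittances add. Y = 1/R + jωC
Y = (0.00625 + j0.00214) S
|Y| = 0.00661 S → |Z| = 1/|Y| = 151 Ω, ∠Z = −∠Y = -18.9°
cos φ = cos(-18.9°) = 0.946

0.946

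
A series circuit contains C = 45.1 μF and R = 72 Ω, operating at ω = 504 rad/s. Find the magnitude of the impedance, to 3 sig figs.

84.4 Ω

X_C = 1/(ωC) = 44.0 Ω
Z = 72.0 − j44.0 Ω
|Z| = √(72.0² + 44.0²) = 84.4 Ω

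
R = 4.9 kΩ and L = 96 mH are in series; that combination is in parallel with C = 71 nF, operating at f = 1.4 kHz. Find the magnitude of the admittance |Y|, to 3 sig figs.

623 μS

ω = 2πf = 8796 rad/s
X_L = ωL = 844 Ω
X_C = 1/(ωC) = 1600 Ω
Branch 1 (R+jX_L): Z₁ = 4900 + j844 Ω, |Z₁| = 4970 Ω
Branch 2 (−jX_C): Z₂ = −j1600 Ω
Parallel: Z = Z₁Z₂/(Z₁+Z₂), |Z| = 1610 Ω, ∠Z = -71.4°
|Y| = 1/|Z| = 623 μS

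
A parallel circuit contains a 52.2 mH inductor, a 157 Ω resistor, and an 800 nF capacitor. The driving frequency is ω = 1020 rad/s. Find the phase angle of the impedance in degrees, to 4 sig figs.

X_L = ωL = 53.24 Ω
X_C = 1/(ωC) = 1225 Ω
Parallel: admittances add. Y = 1/R + 1/(jωL) + jωC
Y = (0.006369 − j0.01797) S
|Y| = 0.01906 S → |Z| = 1/|Y| = 52.46 Ω, ∠Z = −∠Y = 70.48°

70.48°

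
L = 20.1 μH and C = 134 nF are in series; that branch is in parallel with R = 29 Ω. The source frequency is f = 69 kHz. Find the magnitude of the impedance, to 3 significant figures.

ω = 2πf = 433500 rad/s
X_L = ωL = 8.71 Ω
X_C = 1/(ωC) = 17.2 Ω
Branch 1: Z₁ = R = 29.0 Ω
Branch 2 (series LC): Z₂ = j(X_L − X_C) = −j8.50 Ω
Parallel: Z = Z₁Z₂/(Z₁+Z₂), |Z| = 8.16 Ω, ∠Z = -73.7°

8.16 Ω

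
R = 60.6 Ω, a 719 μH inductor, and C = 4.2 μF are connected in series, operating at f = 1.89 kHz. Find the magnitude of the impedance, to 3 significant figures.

ω = 2πf = 11880 rad/s
X_L = ωL = 8.54 Ω
X_C = 1/(ωC) = 20.0 Ω
Net reactance X = X_L − X_C = -11.5 Ω
Z = 60.6 − j11.5 Ω
|Z| = √(60.6² + 11.5²) = 61.7 Ω

61.7 Ω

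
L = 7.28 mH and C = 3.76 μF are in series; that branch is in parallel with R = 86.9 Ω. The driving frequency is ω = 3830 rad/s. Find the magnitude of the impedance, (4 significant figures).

37.49 Ω

X_L = ωL = 27.88 Ω
X_C = 1/(ωC) = 69.44 Ω
Branch 1: Z₁ = R = 86.90 Ω
Branch 2 (series LC): Z₂ = j(X_L − X_C) = −j41.56 Ω
Parallel: Z = Z₁Z₂/(Z₁+Z₂), |Z| = 37.49 Ω, ∠Z = -64.44°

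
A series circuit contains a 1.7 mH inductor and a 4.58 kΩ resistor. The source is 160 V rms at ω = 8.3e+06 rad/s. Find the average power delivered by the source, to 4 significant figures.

532.8 mW

X_L = ωL = 14110 Ω
Z = 4580 + j14110 Ω
|Z| = √(4580² + 14110²) = 14830 Ω
∠Z = arctan(14110/4580) = 72.02°
I = V/|Z| = 10.79 mA
P = VI cos φ = 160 × 0.01079 × cos(72.02°) = 532.8 mW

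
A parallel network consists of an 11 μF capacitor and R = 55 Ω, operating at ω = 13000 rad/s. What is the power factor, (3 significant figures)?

0.126

X_C = 1/(ωC) = 6.99 Ω
Parallel: admittances add. Y = 1/R + jωC
Y = (0.0182 + j0.143) S
|Y| = 0.144 S → |Z| = 1/|Y| = 6.94 Ω, ∠Z = −∠Y = -82.8°
cos φ = cos(-82.8°) = 0.126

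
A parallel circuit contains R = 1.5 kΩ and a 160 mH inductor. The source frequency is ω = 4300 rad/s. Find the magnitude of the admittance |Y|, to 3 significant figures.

X_L = ωL = 688 Ω
Parallel: admittances add. Y = 1/R + 1/(jωL)
Y = (0.000667 − j0.00145) S
|Y| = 0.00160 S → |Z| = 1/|Y| = 625 Ω, ∠Z = −∠Y = 65.4°

1.60 mS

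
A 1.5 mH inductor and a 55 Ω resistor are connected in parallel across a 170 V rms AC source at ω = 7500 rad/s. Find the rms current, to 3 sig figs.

X_L = ωL = 11.2 Ω
Parallel: admittances add. Y = 1/R + 1/(jωL)
Y = (0.0182 − j0.0889) S
|Y| = 0.0907 S → |Z| = 1/|Y| = 11.0 Ω, ∠Z = −∠Y = 78.4°
I = V/|Z| = 170/11.0 = 15.4 A

15.4 A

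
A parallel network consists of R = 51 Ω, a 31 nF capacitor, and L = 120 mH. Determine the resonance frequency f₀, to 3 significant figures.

ω₀ = 1/√(LC) = 1/√(0.12 × 3.1e-08) = 16400 rad/s
f₀ = ω₀/(2π) = 2.61 kHz

2.61 kHz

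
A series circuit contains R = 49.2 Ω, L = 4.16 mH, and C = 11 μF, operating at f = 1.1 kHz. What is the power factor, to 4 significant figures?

0.9532

ω = 2πf = 6912 rad/s
X_L = ωL = 28.75 Ω
X_C = 1/(ωC) = 13.15 Ω
Net reactance X = X_L − X_C = 15.60 Ω
Z = 49.20 + j15.60 Ω
|Z| = √(49.20² + 15.60²) = 51.61 Ω
∠Z = arctan(15.60/49.20) = 17.59°
cos φ = cos(17.59°) = 0.9532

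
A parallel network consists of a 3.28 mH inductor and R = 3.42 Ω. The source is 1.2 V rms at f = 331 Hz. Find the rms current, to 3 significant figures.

ω = 2πf = 2080 rad/s
X_L = ωL = 6.82 Ω
Parallel: admittances add. Y = 1/R + 1/(jωL)
Y = (0.292 − j0.147) S
|Y| = 0.327 S → |Z| = 1/|Y| = 3.06 Ω, ∠Z = −∠Y = 26.6°
I = V/|Z| = 1.2/3.06 = 393 mA

393 mA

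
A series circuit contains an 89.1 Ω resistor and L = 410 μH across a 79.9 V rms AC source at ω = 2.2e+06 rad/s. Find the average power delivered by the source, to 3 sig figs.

X_L = ωL = 902 Ω
Z = 89.1 + j902 Ω
|Z| = √(89.1² + 902²) = 906 Ω
∠Z = arctan(902/89.1) = 84.4°
I = V/|Z| = 88.2 mA
P = VI cos φ = 79.9 × 0.0882 × cos(84.4°) = 692 mW

692 mW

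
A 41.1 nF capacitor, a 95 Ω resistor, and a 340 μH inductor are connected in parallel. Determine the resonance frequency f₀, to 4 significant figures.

42.58 kHz

ω₀ = 1/√(LC) = 1/√(0.00034 × 4.11e-08) = 267500 rad/s
f₀ = ω₀/(2π) = 42.58 kHz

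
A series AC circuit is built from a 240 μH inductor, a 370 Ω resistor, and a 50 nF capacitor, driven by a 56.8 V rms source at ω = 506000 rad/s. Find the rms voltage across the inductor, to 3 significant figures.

X_L = ωL = 121 Ω
X_C = 1/(ωC) = 39.5 Ω
Net reactance X = X_L − X_C = 81.9 Ω
Z = 370 + j81.9 Ω
|Z| = √(370² + 81.9²) = 379 Ω
I = V/|Z| = 150 mA
V_L = I·|Z_L| = 0.150 × 121 = 18.2 V

18.2 V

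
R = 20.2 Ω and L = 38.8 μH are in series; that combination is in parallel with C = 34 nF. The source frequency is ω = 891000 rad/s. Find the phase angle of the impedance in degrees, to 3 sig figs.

X_L = ωL = 34.6 Ω
X_C = 1/(ωC) = 33.0 Ω
Branch 1 (R+jX_L): Z₁ = 20.2 + j34.6 Ω, |Z₁| = 40.0 Ω
Branch 2 (−jX_C): Z₂ = −j33.0 Ω
Parallel: Z = Z₁Z₂/(Z₁+Z₂), |Z| = 65.2 Ω, ∠Z = -34.7°

-34.7°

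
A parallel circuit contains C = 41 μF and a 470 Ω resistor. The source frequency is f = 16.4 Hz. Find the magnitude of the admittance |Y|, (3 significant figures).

4.73 mS

ω = 2πf = 103.0 rad/s
X_C = 1/(ωC) = 237 Ω
Parallel: admittances add. Y = 1/R + jωC
Y = (0.00213 + j0.00422) S
|Y| = 0.00473 S → |Z| = 1/|Y| = 211 Ω, ∠Z = −∠Y = -63.3°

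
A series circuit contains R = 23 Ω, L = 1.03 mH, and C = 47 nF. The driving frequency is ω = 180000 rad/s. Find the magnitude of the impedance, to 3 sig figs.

71.0 Ω

X_L = ωL = 185 Ω
X_C = 1/(ωC) = 118 Ω
Net reactance X = X_L − X_C = 67.2 Ω
Z = 23.0 + j67.2 Ω
|Z| = √(23.0² + 67.2²) = 71.0 Ω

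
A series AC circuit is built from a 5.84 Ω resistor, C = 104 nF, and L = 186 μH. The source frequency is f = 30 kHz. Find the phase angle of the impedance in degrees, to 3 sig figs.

ω = 2πf = 188500 rad/s
X_L = ωL = 35.1 Ω
X_C = 1/(ωC) = 51.0 Ω
Net reactance X = X_L − X_C = -16.0 Ω
Z = 5.84 − j16.0 Ω
|Z| = √(5.84² + 16.0²) = 17.0 Ω
∠Z = arctan(-16.0/5.84) = -69.9°

-69.9°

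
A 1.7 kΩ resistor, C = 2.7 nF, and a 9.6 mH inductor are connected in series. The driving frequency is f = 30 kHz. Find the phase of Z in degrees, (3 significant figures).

-5.22°

ω = 2πf = 188500 rad/s
X_L = ωL = 1810 Ω
X_C = 1/(ωC) = 1960 Ω
Net reactance X = X_L − X_C = -155 Ω
Z = 1700 − j155 Ω
|Z| = √(1700² + 155²) = 1710 Ω
∠Z = arctan(-155/1700) = -5.22°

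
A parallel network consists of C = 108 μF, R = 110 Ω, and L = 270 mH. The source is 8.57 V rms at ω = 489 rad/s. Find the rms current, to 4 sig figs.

X_L = ωL = 132.0 Ω
X_C = 1/(ωC) = 18.94 Ω
Parallel: admittances add. Y = 1/R + 1/(jωL) + jωC
Y = (0.009091 + j0.04524) S
|Y| = 0.04614 S → |Z| = 1/|Y| = 21.67 Ω, ∠Z = −∠Y = -78.64°
I = V/|Z| = 8.57/21.67 = 395.4 mA

395.4 mA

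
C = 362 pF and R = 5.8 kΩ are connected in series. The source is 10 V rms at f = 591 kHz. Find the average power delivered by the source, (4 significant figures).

16.96 mW

ω = 2πf = 3.713e+06 rad/s
X_C = 1/(ωC) = 743.9 Ω
Z = 5800 − j743.9 Ω
|Z| = √(5800² + 743.9²) = 5848 Ω
∠Z = arctan(-743.9/5800) = -7.309°
I = V/|Z| = 1.710 mA
P = VI cos φ = 10 × 0.001710 × cos(-7.309°) = 16.96 mW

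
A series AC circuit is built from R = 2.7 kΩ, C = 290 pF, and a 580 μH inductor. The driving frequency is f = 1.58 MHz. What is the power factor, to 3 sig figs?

0.447

ω = 2πf = 9.927e+06 rad/s
X_L = ωL = 5760 Ω
X_C = 1/(ωC) = 347 Ω
Net reactance X = X_L − X_C = 5410 Ω
Z = 2700 + j5410 Ω
|Z| = √(2700² + 5410²) = 6050 Ω
∠Z = arctan(5410/2700) = 63.5°
cos φ = cos(63.5°) = 0.447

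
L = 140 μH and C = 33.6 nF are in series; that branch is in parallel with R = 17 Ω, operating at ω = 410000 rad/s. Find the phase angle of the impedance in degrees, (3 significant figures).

-48.2°

X_L = ωL = 57.4 Ω
X_C = 1/(ωC) = 72.6 Ω
Branch 1: Z₁ = R = 17.0 Ω
Branch 2 (series LC): Z₂ = j(X_L − X_C) = −j15.2 Ω
Parallel: Z = Z₁Z₂/(Z₁+Z₂), |Z| = 11.3 Ω, ∠Z = -48.2°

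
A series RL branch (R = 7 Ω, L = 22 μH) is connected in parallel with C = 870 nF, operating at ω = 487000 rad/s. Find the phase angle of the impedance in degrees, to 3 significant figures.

-83.2°

X_L = ωL = 10.7 Ω
X_C = 1/(ωC) = 2.36 Ω
Branch 1 (R+jX_L): Z₁ = 7.00 + j10.7 Ω, |Z₁| = 12.8 Ω
Branch 2 (−jX_C): Z₂ = −j2.36 Ω
Parallel: Z = Z₁Z₂/(Z₁+Z₂), |Z| = 2.77 Ω, ∠Z = -83.2°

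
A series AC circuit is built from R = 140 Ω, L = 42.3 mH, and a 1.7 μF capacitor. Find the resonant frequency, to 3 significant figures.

594 Hz

ω₀ = 1/√(LC) = 1/√(0.0423 × 1.7e-06) = 3729 rad/s
f₀ = ω₀/(2π) = 594 Hz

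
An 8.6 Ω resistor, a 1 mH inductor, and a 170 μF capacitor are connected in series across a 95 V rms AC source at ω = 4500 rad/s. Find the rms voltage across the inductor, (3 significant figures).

46.6 V

X_L = ωL = 4.50 Ω
X_C = 1/(ωC) = 1.31 Ω
Net reactance X = X_L − X_C = 3.19 Ω
Z = 8.60 + j3.19 Ω
|Z| = √(8.60² + 3.19²) = 9.17 Ω
I = V/|Z| = 10.4 A
V_L = I·|Z_L| = 10.4 × 4.50 = 46.6 V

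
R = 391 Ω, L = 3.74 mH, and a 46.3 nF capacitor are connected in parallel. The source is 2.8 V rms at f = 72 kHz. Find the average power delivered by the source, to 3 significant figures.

20.1 mW

ω = 2πf = 452400 rad/s
X_L = ωL = 1690 Ω
X_C = 1/(ωC) = 47.7 Ω
Parallel: admittances add. Y = 1/R + 1/(jωL) + jωC
Y = (0.00256 + j0.0204) S
|Y| = 0.0205 S → |Z| = 1/|Y| = 48.7 Ω, ∠Z = −∠Y = -82.8°
I = V/|Z| = 57.4 mA
P = VI cos φ = 2.8 × 0.0574 × cos(-82.8°) = 20.1 mW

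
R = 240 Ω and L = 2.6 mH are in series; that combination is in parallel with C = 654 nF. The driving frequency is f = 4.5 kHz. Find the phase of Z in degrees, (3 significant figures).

-77.6°

ω = 2πf = 28270 rad/s
X_L = ωL = 73.5 Ω
X_C = 1/(ωC) = 54.1 Ω
Branch 1 (R+jX_L): Z₁ = 240 + j73.5 Ω, |Z₁| = 251 Ω
Branch 2 (−jX_C): Z₂ = −j54.1 Ω
Parallel: Z = Z₁Z₂/(Z₁+Z₂), |Z| = 56.4 Ω, ∠Z = -77.6°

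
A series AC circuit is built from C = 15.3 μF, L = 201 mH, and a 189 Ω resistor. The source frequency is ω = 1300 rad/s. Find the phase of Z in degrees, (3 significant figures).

X_L = ωL = 261 Ω
X_C = 1/(ωC) = 50.3 Ω
Net reactance X = X_L − X_C = 211 Ω
Z = 189 + j211 Ω
|Z| = √(189² + 211²) = 283 Ω
∠Z = arctan(211/189) = 48.2°

48.2°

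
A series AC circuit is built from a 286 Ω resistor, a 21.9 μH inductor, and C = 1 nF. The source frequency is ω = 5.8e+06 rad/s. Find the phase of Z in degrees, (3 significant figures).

-9.02°

X_L = ωL = 127 Ω
X_C = 1/(ωC) = 172 Ω
Net reactance X = X_L − X_C = -45.4 Ω
Z = 286 − j45.4 Ω
|Z| = √(286² + 45.4²) = 290 Ω
∠Z = arctan(-45.4/286) = -9.02°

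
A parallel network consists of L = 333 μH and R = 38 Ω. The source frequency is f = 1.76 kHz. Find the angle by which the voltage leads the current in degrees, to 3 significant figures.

84.5°

ω = 2πf = 11060 rad/s
X_L = ωL = 3.68 Ω
Parallel: admittances add. Y = 1/R + 1/(jωL)
Y = (0.0263 − j0.272) S
|Y| = 0.273 S → |Z| = 1/|Y| = 3.67 Ω, ∠Z = −∠Y = 84.5°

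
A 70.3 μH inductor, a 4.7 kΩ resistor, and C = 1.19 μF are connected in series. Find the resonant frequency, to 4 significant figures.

17.40 kHz

ω₀ = 1/√(LC) = 1/√(7.03e-05 × 1.19e-06) = 109300 rad/s
f₀ = ω₀/(2π) = 17.40 kHz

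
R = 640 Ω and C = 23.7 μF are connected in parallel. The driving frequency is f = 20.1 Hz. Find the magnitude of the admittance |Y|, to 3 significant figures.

ω = 2πf = 126.3 rad/s
X_C = 1/(ωC) = 334 Ω
Parallel: admittances add. Y = 1/R + jωC
Y = (0.00156 + j0.00299) S
|Y| = 0.00338 S → |Z| = 1/|Y| = 296 Ω, ∠Z = −∠Y = -62.4°

3.38 mS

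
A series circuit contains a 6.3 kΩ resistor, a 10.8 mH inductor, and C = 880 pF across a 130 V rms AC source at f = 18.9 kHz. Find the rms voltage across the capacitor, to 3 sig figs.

ω = 2πf = 118800 rad/s
X_L = ωL = 1280 Ω
X_C = 1/(ωC) = 9570 Ω
Net reactance X = X_L − X_C = -8290 Ω
Z = 6300 − j8290 Ω
|Z| = √(6300² + 8290²) = 10400 Ω
I = V/|Z| = 12.5 mA
V_C = I·|Z_C| = 0.0125 × 9570 = 120 V

120 V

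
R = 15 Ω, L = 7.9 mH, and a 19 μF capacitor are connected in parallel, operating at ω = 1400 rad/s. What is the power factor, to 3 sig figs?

0.722

X_L = ωL = 11.1 Ω
X_C = 1/(ωC) = 37.6 Ω
Parallel: admittances add. Y = 1/R + 1/(jωL) + jωC
Y = (0.0667 − j0.0638) S
|Y| = 0.0923 S → |Z| = 1/|Y| = 10.8 Ω, ∠Z = −∠Y = 43.7°
cos φ = cos(43.7°) = 0.722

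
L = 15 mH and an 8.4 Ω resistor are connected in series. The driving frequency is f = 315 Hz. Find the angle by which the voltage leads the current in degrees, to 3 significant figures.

74.2°

ω = 2πf = 1979 rad/s
X_L = ωL = 29.7 Ω
Z = 8.40 + j29.7 Ω
|Z| = √(8.40² + 29.7²) = 30.9 Ω
∠Z = arctan(29.7/8.40) = 74.2°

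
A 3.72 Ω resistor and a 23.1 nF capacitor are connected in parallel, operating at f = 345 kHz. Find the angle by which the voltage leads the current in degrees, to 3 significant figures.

ω = 2πf = 2.168e+06 rad/s
X_C = 1/(ωC) = 20.0 Ω
Parallel: admittances add. Y = 1/R + jωC
Y = (0.269 + j0.0501) S
|Y| = 0.273 S → |Z| = 1/|Y| = 3.66 Ω, ∠Z = −∠Y = -10.6°

-10.6°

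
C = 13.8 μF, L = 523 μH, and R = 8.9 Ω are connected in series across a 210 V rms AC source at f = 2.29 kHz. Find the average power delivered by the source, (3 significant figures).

4.60 kW

ω = 2πf = 14390 rad/s
X_L = ωL = 7.53 Ω
X_C = 1/(ωC) = 5.04 Ω
Net reactance X = X_L − X_C = 2.49 Ω
Z = 8.90 + j2.49 Ω
|Z| = √(8.90² + 2.49²) = 9.24 Ω
∠Z = arctan(2.49/8.90) = 15.6°
I = V/|Z| = 22.7 A
P = VI cos φ = 210 × 22.7 × cos(15.6°) = 4.60 kW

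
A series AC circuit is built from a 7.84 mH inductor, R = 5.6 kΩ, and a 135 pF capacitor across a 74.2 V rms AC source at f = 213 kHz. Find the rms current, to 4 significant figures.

9.921 mA

ω = 2πf = 1.338e+06 rad/s
X_L = ωL = 10490 Ω
X_C = 1/(ωC) = 5535 Ω
Net reactance X = X_L − X_C = 4958 Ω
Z = 5600 + j4958 Ω
|Z| = √(5600² + 4958²) = 7479 Ω
I = V/|Z| = 74.2/7479 = 9.921 mA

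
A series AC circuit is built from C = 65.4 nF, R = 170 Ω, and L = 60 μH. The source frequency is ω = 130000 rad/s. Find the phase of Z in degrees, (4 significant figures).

X_L = ωL = 7.800 Ω
X_C = 1/(ωC) = 117.6 Ω
Net reactance X = X_L − X_C = -109.8 Ω
Z = 170.0 − j109.8 Ω
|Z| = √(170.0² + 109.8²) = 202.4 Ω
∠Z = arctan(-109.8/170.0) = -32.86°

-32.86°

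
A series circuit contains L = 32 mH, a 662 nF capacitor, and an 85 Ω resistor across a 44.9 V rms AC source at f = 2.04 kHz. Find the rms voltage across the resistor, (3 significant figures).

12.5 V

ω = 2πf = 12820 rad/s
X_L = ωL = 410 Ω
X_C = 1/(ωC) = 118 Ω
Net reactance X = X_L − X_C = 292 Ω
Z = 85.0 + j292 Ω
|Z| = √(85.0² + 292²) = 304 Ω
I = V/|Z| = 147 mA
V_R = I·|Z_R| = 0.147 × 85.0 = 12.5 V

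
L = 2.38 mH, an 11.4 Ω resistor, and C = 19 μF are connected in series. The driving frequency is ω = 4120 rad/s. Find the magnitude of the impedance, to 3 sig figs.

11.8 Ω

X_L = ωL = 9.81 Ω
X_C = 1/(ωC) = 12.8 Ω
Net reactance X = X_L − X_C = -2.97 Ω
Z = 11.4 − j2.97 Ω
|Z| = √(11.4² + 2.97²) = 11.8 Ω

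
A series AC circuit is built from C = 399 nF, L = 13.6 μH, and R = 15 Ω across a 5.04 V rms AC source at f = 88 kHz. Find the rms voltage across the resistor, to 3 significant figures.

ω = 2πf = 552900 rad/s
X_L = ωL = 7.52 Ω
X_C = 1/(ωC) = 4.53 Ω
Net reactance X = X_L − X_C = 2.99 Ω
Z = 15.0 + j2.99 Ω
|Z| = √(15.0² + 2.99²) = 15.3 Ω
I = V/|Z| = 330 mA
V_R = I·|Z_R| = 0.330 × 15.0 = 4.94 V

4.94 V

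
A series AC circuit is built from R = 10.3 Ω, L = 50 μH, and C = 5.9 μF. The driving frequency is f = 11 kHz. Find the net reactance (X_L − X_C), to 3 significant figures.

1.00 Ω

ω = 2πf = 69120 rad/s
X_L = ωL = 3.46 Ω
X_C = 1/(ωC) = 2.45 Ω
X = 3.46 − 2.45 = 1.00 Ω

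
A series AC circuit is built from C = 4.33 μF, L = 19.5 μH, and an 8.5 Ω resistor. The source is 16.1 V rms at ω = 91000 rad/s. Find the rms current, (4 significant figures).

1.887 A

X_L = ωL = 1.774 Ω
X_C = 1/(ωC) = 2.538 Ω
Net reactance X = X_L − X_C = -0.7634 Ω
Z = 8.500 − j0.7634 Ω
|Z| = √(8.500² + 0.7634²) = 8.534 Ω
I = V/|Z| = 16.1/8.534 = 1.887 A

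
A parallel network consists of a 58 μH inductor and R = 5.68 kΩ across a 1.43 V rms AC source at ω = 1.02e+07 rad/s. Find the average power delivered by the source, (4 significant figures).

X_L = ωL = 591.6 Ω
Parallel: admittances add. Y = 1/R + 1/(jωL)
Y = (0.0001761 − j0.001690) S
|Y| = 0.001699 S → |Z| = 1/|Y| = 588.4 Ω, ∠Z = −∠Y = 84.05°
I = V/|Z| = 2.430 mA
P = VI cos φ = 1.43 × 0.002430 × cos(84.05°) = 360.0 μW

360.0 μW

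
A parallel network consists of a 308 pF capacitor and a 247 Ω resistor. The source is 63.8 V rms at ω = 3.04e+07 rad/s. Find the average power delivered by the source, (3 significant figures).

X_C = 1/(ωC) = 107 Ω
Parallel: admittances add. Y = 1/R + jωC
Y = (0.00405 + j0.00936) S
|Y| = 0.0102 S → |Z| = 1/|Y| = 98.0 Ω, ∠Z = −∠Y = -66.6°
I = V/|Z| = 651 mA
P = VI cos φ = 63.8 × 0.651 × cos(-66.6°) = 16.5 W

16.5 W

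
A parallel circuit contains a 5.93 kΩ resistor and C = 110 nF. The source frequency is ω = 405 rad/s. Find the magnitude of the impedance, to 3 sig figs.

X_C = 1/(ωC) = 22400 Ω
Parallel: admittances add. Y = 1/R + jωC
Y = (0.000169 + j4.46e-05) S
|Y| = 0.000174 S → |Z| = 1/|Y| = 5730 Ω, ∠Z = −∠Y = -14.8°

5730 Ω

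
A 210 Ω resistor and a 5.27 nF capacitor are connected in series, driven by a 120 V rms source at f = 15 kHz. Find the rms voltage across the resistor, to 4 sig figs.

12.45 V

ω = 2πf = 94250 rad/s
X_C = 1/(ωC) = 2013 Ω
Z = 210.0 − j2013 Ω
|Z| = √(210.0² + 2013²) = 2024 Ω
I = V/|Z| = 59.28 mA
V_R = I·|Z_R| = 0.05928 × 210.0 = 12.45 V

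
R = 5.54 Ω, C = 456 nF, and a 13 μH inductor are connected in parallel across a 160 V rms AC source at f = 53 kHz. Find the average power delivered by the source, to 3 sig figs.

4.62 kW

ω = 2πf = 333000 rad/s
X_L = ωL = 4.33 Ω
X_C = 1/(ωC) = 6.59 Ω
Parallel: admittances add. Y = 1/R + 1/(jωL) + jωC
Y = (0.181 − j0.0791) S
|Y| = 0.197 S → |Z| = 1/|Y| = 5.07 Ω, ∠Z = −∠Y = 23.7°
I = V/|Z| = 31.5 A
P = VI cos φ = 160 × 31.5 × cos(23.7°) = 4.62 kW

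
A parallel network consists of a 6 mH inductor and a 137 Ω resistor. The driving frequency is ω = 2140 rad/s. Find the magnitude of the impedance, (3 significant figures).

12.8 Ω

X_L = ωL = 12.8 Ω
Parallel: admittances add. Y = 1/R + 1/(jωL)
Y = (0.00730 − j0.0779) S
|Y| = 0.0782 S → |Z| = 1/|Y| = 12.8 Ω, ∠Z = −∠Y = 84.6°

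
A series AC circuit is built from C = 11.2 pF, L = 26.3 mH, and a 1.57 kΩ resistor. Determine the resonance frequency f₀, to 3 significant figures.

ω₀ = 1/√(LC) = 1/√(0.0263 × 1.12e-11) = 1.843e+06 rad/s
f₀ = ω₀/(2π) = 293 kHz

293 kHz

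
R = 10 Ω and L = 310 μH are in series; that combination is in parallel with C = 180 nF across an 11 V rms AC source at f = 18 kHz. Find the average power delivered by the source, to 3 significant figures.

ω = 2πf = 113100 rad/s
X_L = ωL = 35.1 Ω
X_C = 1/(ωC) = 49.1 Ω
Branch 1 (R+jX_L): Z₁ = 10.0 + j35.1 Ω, |Z₁| = 36.5 Ω
Branch 2 (−jX_C): Z₂ = −j49.1 Ω
Parallel: Z = Z₁Z₂/(Z₁+Z₂), |Z| = 104 Ω, ∠Z = 38.7°
I = V/|Z| = 106 mA
P = VI cos φ = 11 × 0.106 × cos(38.7°) = 910 mW

910 mW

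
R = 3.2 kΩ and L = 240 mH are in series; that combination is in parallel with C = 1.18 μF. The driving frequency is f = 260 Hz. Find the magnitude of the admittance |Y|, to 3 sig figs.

ω = 2πf = 1634 rad/s
X_L = ωL = 392 Ω
X_C = 1/(ωC) = 519 Ω
Branch 1 (R+jX_L): Z₁ = 3200 + j392 Ω, |Z₁| = 3220 Ω
Branch 2 (−jX_C): Z₂ = −j519 Ω
Parallel: Z = Z₁Z₂/(Z₁+Z₂), |Z| = 522 Ω, ∠Z = -80.7°
|Y| = 1/|Z| = 1.91 mS

1.91 mS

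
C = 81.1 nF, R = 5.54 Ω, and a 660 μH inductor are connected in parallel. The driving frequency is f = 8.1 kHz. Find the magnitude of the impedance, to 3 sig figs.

5.48 Ω

ω = 2πf = 50890 rad/s
X_L = ωL = 33.6 Ω
X_C = 1/(ωC) = 242 Ω
Parallel: admittances add. Y = 1/R + 1/(jωL) + jωC
Y = (0.181 − j0.0256) S
|Y| = 0.182 S → |Z| = 1/|Y| = 5.48 Ω, ∠Z = −∠Y = 8.09°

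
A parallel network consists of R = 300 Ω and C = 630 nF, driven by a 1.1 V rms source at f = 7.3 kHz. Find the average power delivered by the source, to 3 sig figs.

4.03 mW

ω = 2πf = 45870 rad/s
X_C = 1/(ωC) = 34.6 Ω
Parallel: admittances add. Y = 1/R + jωC
Y = (0.00333 + j0.0289) S
|Y| = 0.0291 S → |Z| = 1/|Y| = 34.4 Ω, ∠Z = −∠Y = -83.4°
I = V/|Z| = 32.0 mA
P = VI cos φ = 1.1 × 0.0320 × cos(-83.4°) = 4.03 mW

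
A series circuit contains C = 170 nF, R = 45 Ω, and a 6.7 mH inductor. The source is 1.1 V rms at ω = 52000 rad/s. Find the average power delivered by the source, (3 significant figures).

X_L = ωL = 348 Ω
X_C = 1/(ωC) = 113 Ω
Net reactance X = X_L − X_C = 235 Ω
Z = 45.0 + j235 Ω
|Z| = √(45.0² + 235²) = 240 Ω
∠Z = arctan(235/45.0) = 79.2°
I = V/|Z| = 4.59 mA
P = VI cos φ = 1.1 × 0.00459 × cos(79.2°) = 949 μW

949 μW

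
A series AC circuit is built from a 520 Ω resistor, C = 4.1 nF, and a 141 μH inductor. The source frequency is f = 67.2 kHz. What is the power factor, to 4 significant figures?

0.7084

ω = 2πf = 422200 rad/s
X_L = ωL = 59.53 Ω
X_C = 1/(ωC) = 577.7 Ω
Net reactance X = X_L − X_C = -518.1 Ω
Z = 520.0 − j518.1 Ω
|Z| = √(520.0² + 518.1²) = 734.1 Ω
∠Z = arctan(-518.1/520.0) = -44.90°
cos φ = cos(-44.90°) = 0.7084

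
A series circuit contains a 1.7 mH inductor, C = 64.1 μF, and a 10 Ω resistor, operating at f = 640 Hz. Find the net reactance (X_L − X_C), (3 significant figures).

2.96 Ω

ω = 2πf = 4021 rad/s
X_L = ωL = 6.84 Ω
X_C = 1/(ωC) = 3.88 Ω
X = 6.84 − 3.88 = 2.96 Ω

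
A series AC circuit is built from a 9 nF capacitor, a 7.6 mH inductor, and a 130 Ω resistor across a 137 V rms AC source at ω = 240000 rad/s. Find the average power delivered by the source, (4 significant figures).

1.305 W

X_L = ωL = 1824 Ω
X_C = 1/(ωC) = 463.0 Ω
Net reactance X = X_L − X_C = 1361 Ω
Z = 130.0 + j1361 Ω
|Z| = √(130.0² + 1361²) = 1367 Ω
∠Z = arctan(1361/130.0) = 84.54°
I = V/|Z| = 100.2 mA
P = VI cos φ = 137 × 0.1002 × cos(84.54°) = 1.305 W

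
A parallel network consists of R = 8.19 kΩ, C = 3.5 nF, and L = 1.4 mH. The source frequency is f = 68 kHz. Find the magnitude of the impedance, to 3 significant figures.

ω = 2πf = 427300 rad/s
X_L = ωL = 598 Ω
X_C = 1/(ωC) = 669 Ω
Parallel: admittances add. Y = 1/R + 1/(jωL) + jωC
Y = (0.000122 − j0.000176) S
|Y| = 0.000215 S → |Z| = 1/|Y| = 4660 Ω, ∠Z = −∠Y = 55.3°

4660 Ω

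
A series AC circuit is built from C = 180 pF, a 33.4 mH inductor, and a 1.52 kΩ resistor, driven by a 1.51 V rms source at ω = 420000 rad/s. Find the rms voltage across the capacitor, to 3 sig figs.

X_L = ωL = 14000 Ω
X_C = 1/(ωC) = 13200 Ω
Net reactance X = X_L − X_C = 800 Ω
Z = 1520 + j800 Ω
|Z| = √(1520² + 800²) = 1720 Ω
I = V/|Z| = 879 μA
V_C = I·|Z_C| = 0.000879 × 13200 = 11.6 V

11.6 V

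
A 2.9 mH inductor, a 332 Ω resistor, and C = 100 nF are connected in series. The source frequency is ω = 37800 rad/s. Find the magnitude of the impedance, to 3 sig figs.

X_L = ωL = 110 Ω
X_C = 1/(ωC) = 265 Ω
Net reactance X = X_L − X_C = -155 Ω
Z = 332 − j155 Ω
|Z| = √(332² + 155²) = 366 Ω

366 Ω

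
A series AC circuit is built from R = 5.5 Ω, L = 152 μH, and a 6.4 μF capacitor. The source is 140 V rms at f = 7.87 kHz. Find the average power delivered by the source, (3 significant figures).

2.19 kW

ω = 2πf = 49450 rad/s
X_L = ωL = 7.52 Ω
X_C = 1/(ωC) = 3.16 Ω
Net reactance X = X_L − X_C = 4.36 Ω
Z = 5.50 + j4.36 Ω
|Z| = √(5.50² + 4.36²) = 7.02 Ω
∠Z = arctan(4.36/5.50) = 38.4°
I = V/|Z| = 20.0 A
P = VI cos φ = 140 × 20.0 × cos(38.4°) = 2.19 kW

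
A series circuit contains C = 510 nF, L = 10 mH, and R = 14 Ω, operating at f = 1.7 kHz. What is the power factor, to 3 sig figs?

0.179

ω = 2πf = 10680 rad/s
X_L = ωL = 107 Ω
X_C = 1/(ωC) = 184 Ω
Net reactance X = X_L − X_C = -76.8 Ω
Z = 14.0 − j76.8 Ω
|Z| = √(14.0² + 76.8²) = 78.0 Ω
∠Z = arctan(-76.8/14.0) = -79.7°
cos φ = cos(-79.7°) = 0.179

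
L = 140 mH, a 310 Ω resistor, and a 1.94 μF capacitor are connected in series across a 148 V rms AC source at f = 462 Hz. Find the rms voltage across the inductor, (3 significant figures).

156 V

ω = 2πf = 2903 rad/s
X_L = ωL = 406 Ω
X_C = 1/(ωC) = 178 Ω
Net reactance X = X_L − X_C = 229 Ω
Z = 310 + j229 Ω
|Z| = √(310² + 229²) = 385 Ω
I = V/|Z| = 384 mA
V_L = I·|Z_L| = 0.384 × 406 = 156 V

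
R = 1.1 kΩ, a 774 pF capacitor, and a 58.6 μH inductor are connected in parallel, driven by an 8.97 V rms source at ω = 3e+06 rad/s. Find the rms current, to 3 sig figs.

31.3 mA

X_L = ωL = 176 Ω
X_C = 1/(ωC) = 431 Ω
Parallel: admittances add. Y = 1/R + 1/(jωL) + jωC
Y = (0.000909 − j0.00337) S
|Y| = 0.00349 S → |Z| = 1/|Y| = 287 Ω, ∠Z = −∠Y = 74.9°
I = V/|Z| = 8.97/287 = 31.3 mA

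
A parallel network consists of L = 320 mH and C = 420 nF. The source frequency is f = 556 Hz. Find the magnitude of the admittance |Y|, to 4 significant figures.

ω = 2πf = 3493 rad/s
X_L = ωL = 1118 Ω
X_C = 1/(ωC) = 681.5 Ω
Parallel: admittances add. Y = 1/(jωL) + jωC
Y = (0 + j0.0005727) S
|Y| = 0.0005727 S → |Z| = 1/|Y| = 1746 Ω, ∠Z = −∠Y = -90.00°

572.7 μS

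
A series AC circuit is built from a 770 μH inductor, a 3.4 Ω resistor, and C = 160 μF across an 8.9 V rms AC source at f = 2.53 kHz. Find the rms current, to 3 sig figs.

ω = 2πf = 15900 rad/s
X_L = ωL = 12.2 Ω
X_C = 1/(ωC) = 0.393 Ω
Net reactance X = X_L − X_C = 11.8 Ω
Z = 3.40 + j11.8 Ω
|Z| = √(3.40² + 11.8²) = 12.3 Ω
I = V/|Z| = 8.9/12.3 = 722 mA

722 mA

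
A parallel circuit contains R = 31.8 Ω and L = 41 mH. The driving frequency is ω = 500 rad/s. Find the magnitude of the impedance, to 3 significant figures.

X_L = ωL = 20.5 Ω
Parallel: admittances add. Y = 1/R + 1/(jωL)
Y = (0.0314 − j0.0488) S
|Y| = 0.0580 S → |Z| = 1/|Y| = 17.2 Ω, ∠Z = −∠Y = 57.2°

17.2 Ω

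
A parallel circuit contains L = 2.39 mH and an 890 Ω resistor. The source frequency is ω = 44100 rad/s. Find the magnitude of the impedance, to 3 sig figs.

105 Ω

X_L = ωL = 105 Ω
Parallel: admittances add. Y = 1/R + 1/(jωL)
Y = (0.00112 − j0.00949) S
|Y| = 0.00955 S → |Z| = 1/|Y| = 105 Ω, ∠Z = −∠Y = 83.2°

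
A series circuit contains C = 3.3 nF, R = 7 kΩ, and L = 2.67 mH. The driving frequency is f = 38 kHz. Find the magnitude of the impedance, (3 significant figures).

ω = 2πf = 238800 rad/s
X_L = ωL = 637 Ω
X_C = 1/(ωC) = 1270 Ω
Net reactance X = X_L − X_C = -632 Ω
Z = 7000 − j632 Ω
|Z| = √(7000² + 632²) = 7030 Ω

7030 Ω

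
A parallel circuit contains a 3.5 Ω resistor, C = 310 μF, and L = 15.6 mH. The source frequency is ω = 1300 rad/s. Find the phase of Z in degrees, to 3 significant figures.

-51.1°

X_L = ωL = 20.3 Ω
X_C = 1/(ωC) = 2.48 Ω
Parallel: admittances add. Y = 1/R + 1/(jωL) + jωC
Y = (0.286 + j0.354) S
|Y| = 0.455 S → |Z| = 1/|Y| = 2.20 Ω, ∠Z = −∠Y = -51.1°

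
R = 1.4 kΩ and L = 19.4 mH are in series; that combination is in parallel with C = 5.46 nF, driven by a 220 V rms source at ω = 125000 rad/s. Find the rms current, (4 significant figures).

X_L = ωL = 2425 Ω
X_C = 1/(ωC) = 1465 Ω
Branch 1 (R+jX_L): Z₁ = 1400 + j2425 Ω, |Z₁| = 2800 Ω
Branch 2 (−jX_C): Z₂ = −j1465 Ω
Parallel: Z = Z₁Z₂/(Z₁+Z₂), |Z| = 2417 Ω, ∠Z = -64.43°
I = V/|Z| = 220/2417 = 91.02 mA

91.02 mA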